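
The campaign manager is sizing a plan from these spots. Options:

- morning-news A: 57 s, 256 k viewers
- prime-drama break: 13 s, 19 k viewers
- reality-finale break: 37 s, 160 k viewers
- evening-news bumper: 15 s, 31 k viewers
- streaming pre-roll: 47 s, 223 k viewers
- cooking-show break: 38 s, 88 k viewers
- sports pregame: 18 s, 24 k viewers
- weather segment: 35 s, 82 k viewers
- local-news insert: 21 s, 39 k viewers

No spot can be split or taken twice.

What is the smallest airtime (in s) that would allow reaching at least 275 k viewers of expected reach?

Look for the lowest-airtime combination reaching 275.
Taking morning-news A + prime-drama break gives 275 (≥ 275) for 70 s.
Below 70 s the best achievable stays under 275.

70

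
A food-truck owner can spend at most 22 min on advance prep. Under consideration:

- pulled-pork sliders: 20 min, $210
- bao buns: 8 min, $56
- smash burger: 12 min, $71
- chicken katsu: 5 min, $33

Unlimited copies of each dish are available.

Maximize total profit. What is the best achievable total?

210

Taking pulled-pork sliders: 20 min used, 210 in profit.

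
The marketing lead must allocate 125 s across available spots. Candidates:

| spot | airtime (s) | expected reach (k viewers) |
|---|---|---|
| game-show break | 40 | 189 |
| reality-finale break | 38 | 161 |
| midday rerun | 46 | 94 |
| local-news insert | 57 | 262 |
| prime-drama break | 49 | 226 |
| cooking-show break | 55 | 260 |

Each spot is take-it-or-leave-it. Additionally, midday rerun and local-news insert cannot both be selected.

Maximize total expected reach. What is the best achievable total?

522

Density check — cooking-show break 4.73, game-show break 4.72, prime-drama break 4.61, local-news insert 4.60 are the best per s.
Filling by ratio: game-show break + cooking-show break for 449, with 30 s left unused.
The 40 s tied up in game-show break is better spent on local-news insert — total rises to 522 (112 s).
Next best is local-news insert + prime-drama break at 488 (106 s) — short by 34.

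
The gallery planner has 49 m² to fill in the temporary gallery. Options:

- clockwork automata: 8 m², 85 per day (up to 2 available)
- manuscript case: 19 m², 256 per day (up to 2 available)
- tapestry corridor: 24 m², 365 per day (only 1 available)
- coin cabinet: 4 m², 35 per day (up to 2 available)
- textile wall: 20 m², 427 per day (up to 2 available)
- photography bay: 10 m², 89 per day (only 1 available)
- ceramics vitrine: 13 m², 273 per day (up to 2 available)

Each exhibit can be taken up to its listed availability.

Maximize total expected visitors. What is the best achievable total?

973

Density check — textile wall 21.35, ceramics vitrine 21.00, tapestry corridor 15.21 are the best per m².
Taking the top-ratio exhibits first gives clockwork automata + 2×textile wall for 939 (48 m²).
The 28 m² tied up in clockwork automata and textile wall is better spent on 2×ceramics vitrine — total rises to 973 (46 m²).
That's the maximum — no swap from here does better than 973.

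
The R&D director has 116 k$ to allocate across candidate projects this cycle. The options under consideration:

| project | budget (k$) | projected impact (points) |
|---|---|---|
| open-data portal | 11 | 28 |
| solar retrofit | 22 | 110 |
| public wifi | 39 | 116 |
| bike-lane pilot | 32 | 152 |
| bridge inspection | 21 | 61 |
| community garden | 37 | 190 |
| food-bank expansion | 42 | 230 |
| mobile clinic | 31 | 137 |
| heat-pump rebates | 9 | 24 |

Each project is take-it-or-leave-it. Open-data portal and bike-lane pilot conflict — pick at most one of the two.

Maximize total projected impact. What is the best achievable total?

The ratio heuristic lands on solar retrofit + community garden + food-bank expansion + heat-pump rebates (554) but leaves 6 k$ idle.
Dropping solar retrofit and heat-pump rebates frees 31 k$; slotting in bike-lane pilot (32 k$) lifts the total to 572 at 111 k$.

572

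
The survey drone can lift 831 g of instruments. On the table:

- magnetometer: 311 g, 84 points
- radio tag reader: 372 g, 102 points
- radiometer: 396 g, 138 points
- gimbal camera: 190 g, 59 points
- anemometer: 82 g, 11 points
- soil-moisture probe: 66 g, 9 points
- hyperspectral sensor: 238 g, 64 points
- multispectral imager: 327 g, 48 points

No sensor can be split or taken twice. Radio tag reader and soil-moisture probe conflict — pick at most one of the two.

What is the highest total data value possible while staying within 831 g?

261

Ranking by ratio (data value/g): radiometer 0.35, gimbal camera 0.31, radio tag reader 0.27, magnetometer 0.27.
The ratio ordering already packs tightly: radiometer + gimbal camera + hyperspectral sensor, 824 g, 261.
The spare 7 g is too small for any remaining sensor, and no feasible exchange beats 261.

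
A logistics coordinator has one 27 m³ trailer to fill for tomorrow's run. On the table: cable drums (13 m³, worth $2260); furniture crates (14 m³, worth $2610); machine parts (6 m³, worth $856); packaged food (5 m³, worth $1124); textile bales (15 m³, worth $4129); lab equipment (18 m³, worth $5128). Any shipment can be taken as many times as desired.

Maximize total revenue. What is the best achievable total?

Taking the top-ratio shipments first gives packaged food + lab equipment for 6252 (23 m³).
Replace lab equipment with packaged food + textile bales: the trade gains 125 net, giving 6377 at 25 m³.
Every other selection either busts 27 m³ or fails to beat 6377.

6377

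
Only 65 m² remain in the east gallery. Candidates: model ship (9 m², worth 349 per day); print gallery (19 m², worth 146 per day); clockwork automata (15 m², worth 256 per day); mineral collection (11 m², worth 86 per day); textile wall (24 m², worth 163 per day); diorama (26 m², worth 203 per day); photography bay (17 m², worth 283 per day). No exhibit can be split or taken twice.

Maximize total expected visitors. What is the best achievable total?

1051

By expected visitors per m²: model ship 38.78, clockwork automata 17.07, photography bay 16.65 lead.
Taking the top-ratio exhibits first gives model ship + clockwork automata + mineral collection + photography bay for 974 (52 m²).
Replace mineral collection with textile wall: the trade gains 77 net, giving 1051 at 65 m².
No other feasible combination exceeds 1051.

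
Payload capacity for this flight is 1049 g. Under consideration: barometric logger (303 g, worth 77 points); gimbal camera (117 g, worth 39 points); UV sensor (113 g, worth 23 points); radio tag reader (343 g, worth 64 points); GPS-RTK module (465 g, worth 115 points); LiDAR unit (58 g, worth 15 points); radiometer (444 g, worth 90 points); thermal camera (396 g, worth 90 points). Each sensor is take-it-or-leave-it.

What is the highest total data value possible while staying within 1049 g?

Taking the top-ratio sensors first gives barometric logger + gimbal camera + GPS-RTK module + LiDAR unit for 246 (943 g).
Dropping barometric logger frees 303 g; slotting in thermal camera (396 g) lifts the total to 259 at 1036 g.
The closest alternative, barometric logger + gimbal camera + UV sensor + GPS-RTK module, reaches only 254.

259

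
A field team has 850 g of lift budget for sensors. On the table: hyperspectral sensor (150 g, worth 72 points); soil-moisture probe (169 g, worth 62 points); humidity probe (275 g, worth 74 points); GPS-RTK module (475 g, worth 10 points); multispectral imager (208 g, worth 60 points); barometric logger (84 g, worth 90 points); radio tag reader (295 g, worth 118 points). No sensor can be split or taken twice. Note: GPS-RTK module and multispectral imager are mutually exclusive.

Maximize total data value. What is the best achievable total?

354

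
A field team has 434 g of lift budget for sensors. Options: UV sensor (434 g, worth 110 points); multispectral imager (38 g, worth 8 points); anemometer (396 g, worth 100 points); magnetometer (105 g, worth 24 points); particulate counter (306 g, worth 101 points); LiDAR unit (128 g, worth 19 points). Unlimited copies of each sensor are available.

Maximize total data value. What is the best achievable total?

Ranking by ratio (data value/g): particulate counter 0.33, UV sensor 0.25, anemometer 0.25.
Best packing: 3×multispectral imager + particulate counter — 420 g, 125 total.
No other feasible combination exceeds 125.

125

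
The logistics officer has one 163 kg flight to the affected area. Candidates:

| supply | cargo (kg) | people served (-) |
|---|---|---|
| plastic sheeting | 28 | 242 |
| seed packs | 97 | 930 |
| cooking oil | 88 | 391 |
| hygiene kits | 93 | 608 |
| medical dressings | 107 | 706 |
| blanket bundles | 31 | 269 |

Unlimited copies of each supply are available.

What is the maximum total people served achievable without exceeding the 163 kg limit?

1468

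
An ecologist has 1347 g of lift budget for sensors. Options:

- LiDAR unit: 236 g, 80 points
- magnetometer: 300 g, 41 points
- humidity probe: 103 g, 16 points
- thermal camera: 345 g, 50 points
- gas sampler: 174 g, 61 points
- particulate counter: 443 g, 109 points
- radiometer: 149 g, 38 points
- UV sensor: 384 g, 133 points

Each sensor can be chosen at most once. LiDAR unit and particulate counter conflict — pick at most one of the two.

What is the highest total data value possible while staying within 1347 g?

369

The ratio ordering already packs tightly: LiDAR unit + magnetometer + humidity probe + gas sampler + radiometer + UV sensor, 1346 g, 369.
Nothing else feasible within 1347 g beats 369.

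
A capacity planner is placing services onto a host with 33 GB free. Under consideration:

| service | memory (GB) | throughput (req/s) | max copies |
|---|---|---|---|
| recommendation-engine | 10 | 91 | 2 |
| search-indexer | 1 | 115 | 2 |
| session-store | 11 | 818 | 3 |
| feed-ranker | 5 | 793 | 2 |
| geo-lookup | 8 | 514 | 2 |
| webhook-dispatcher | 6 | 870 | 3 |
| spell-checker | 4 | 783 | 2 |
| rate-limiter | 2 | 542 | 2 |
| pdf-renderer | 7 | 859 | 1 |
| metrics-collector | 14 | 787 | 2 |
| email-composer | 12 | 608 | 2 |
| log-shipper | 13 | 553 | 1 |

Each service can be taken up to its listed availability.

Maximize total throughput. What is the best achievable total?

5549

Greedy by ratio would take 2×search-indexer + 2×feed-ranker + webhook-dispatcher + 2×spell-checker + 2×rate-limiter: 30 GB used, total 5336.
Replace search-indexer and rate-limiter with webhook-dispatcher: the trade gains 213 net, giving 5549 at 33 GB.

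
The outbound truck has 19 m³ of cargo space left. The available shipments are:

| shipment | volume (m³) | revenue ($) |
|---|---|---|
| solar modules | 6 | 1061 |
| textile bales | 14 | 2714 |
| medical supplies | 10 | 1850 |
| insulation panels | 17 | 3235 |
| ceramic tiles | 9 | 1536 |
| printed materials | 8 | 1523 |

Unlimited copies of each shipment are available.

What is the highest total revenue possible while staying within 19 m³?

Taking the top-ratio shipments first gives textile bales for 2714 (14 m³).
Replace textile bales with medical supplies + ceramic tiles: the trade gains 672 net, giving 3386 at 19 m³.
No other feasible combination exceeds 3386.

3386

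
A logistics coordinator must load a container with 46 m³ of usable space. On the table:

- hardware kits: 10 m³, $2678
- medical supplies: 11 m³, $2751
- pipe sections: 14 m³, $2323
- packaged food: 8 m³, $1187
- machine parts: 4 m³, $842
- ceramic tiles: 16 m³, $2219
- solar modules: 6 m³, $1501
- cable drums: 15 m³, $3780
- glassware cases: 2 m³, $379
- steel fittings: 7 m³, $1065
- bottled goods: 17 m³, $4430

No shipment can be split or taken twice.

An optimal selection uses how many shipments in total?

5

Best achievable revenue is 11739.
hardware kits + medical supplies + solar modules + glassware cases + bottled goods hits 11739 at 46 m³.
Every optimal selection uses 5 shipments.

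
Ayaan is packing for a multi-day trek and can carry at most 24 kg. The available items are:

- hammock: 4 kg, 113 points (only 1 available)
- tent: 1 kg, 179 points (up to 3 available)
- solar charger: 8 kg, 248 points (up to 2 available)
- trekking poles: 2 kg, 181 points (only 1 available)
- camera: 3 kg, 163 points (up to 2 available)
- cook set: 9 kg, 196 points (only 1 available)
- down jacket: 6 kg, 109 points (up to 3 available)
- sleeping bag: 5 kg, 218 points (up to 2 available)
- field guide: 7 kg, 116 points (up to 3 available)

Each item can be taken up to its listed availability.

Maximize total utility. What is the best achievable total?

1510

A density-first pass picks 3×tent + trekking poles + 2×camera + 2×sleeping bag — 1480 at 21 kg.
The 5 kg tied up in sleeping bag is better spent on solar charger — total rises to 1510 (24 kg).
No other feasible combination exceeds 1510.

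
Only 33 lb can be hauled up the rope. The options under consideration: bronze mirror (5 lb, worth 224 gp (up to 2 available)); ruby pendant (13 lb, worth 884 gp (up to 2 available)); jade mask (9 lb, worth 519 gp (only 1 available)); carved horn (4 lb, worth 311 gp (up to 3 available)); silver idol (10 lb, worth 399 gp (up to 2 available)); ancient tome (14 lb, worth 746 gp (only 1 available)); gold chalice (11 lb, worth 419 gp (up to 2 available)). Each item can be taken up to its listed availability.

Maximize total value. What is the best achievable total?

2079

The ratio heuristic lands on bronze mirror + ruby pendant + 3×carved horn (2041) but leaves 3 lb idle.
Dropping bronze mirror and 2×carved horn frees 13 lb; slotting in ruby pendant (13 lb) lifts the total to 2079 at 30 lb.
Every other selection either busts 33 lb or exceeds an availability limit or fails to beat 2079.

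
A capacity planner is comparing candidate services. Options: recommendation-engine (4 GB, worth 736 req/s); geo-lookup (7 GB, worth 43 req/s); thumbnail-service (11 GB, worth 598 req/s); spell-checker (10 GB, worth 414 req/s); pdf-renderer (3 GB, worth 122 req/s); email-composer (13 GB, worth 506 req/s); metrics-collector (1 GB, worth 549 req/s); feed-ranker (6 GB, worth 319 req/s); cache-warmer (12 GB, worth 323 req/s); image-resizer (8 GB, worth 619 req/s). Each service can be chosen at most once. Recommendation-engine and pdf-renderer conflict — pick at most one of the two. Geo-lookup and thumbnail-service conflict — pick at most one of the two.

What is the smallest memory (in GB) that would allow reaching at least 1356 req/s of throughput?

Need the lightest bundle worth ≥ 1356.
recommendation-engine + metrics-collector + feed-ranker: 1604 throughput at 11 GB.
Any bundle with less than 11 GB falls short of 1356.

11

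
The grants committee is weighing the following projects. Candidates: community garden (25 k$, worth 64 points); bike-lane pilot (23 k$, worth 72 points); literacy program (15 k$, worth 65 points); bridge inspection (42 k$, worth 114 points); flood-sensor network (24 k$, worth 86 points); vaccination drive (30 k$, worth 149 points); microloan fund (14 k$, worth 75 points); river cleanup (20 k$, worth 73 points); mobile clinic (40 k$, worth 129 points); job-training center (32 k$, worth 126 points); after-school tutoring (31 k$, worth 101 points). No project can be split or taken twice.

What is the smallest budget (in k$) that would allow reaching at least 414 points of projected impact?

91

Minimise k$ subject to total projected impact ≥ 414.
literacy program + vaccination drive + microloan fund + job-training center: 415 projected impact at 91 k$.
No combination under 91 k$ hits 414.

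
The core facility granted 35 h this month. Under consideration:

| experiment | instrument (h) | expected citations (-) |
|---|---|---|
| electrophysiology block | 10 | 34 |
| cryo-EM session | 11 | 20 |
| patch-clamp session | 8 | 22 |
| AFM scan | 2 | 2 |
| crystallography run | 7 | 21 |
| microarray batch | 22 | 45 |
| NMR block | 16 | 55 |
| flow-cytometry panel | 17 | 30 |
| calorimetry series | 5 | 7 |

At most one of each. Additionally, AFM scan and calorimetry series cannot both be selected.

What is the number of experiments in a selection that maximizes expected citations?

The maximum expected citations within 35 h is 112.
electrophysiology block + AFM scan + crystallography run + NMR block hits 112 at 35 h.
Any selection reaching 112 contains exactly 4 experiments.

4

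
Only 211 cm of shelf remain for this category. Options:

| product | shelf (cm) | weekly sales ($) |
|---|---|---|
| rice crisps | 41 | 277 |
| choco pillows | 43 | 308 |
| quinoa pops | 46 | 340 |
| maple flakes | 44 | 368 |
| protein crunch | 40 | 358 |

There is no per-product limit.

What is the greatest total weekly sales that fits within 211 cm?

1810

Density check — protein crunch 8.95, maple flakes 8.36, quinoa pops 7.39, choco pillows 7.16 are the best per cm.
Taking the top-ratio products first gives 5×protein crunch for 1790 (200 cm).
Replace 2×protein crunch with 2×maple flakes: the trade gains 20 net, giving 1810 at 208 cm.
No other feasible combination exceeds 1810.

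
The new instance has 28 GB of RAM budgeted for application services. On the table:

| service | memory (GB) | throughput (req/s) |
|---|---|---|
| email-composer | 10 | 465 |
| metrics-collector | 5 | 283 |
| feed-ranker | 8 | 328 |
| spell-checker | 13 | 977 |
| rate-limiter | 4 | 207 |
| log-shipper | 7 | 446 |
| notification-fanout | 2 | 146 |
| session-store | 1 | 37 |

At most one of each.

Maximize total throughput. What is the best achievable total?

1889

Ranking by ratio (throughput/GB): spell-checker 75.15, notification-fanout 73.00, log-shipper 63.71.
Taking metrics-collector + spell-checker + log-shipper + notification-fanout + session-store: 28 GB used, 1889 in throughput.
Runner-up metrics-collector + spell-checker + log-shipper + notification-fanout tops out at 1852.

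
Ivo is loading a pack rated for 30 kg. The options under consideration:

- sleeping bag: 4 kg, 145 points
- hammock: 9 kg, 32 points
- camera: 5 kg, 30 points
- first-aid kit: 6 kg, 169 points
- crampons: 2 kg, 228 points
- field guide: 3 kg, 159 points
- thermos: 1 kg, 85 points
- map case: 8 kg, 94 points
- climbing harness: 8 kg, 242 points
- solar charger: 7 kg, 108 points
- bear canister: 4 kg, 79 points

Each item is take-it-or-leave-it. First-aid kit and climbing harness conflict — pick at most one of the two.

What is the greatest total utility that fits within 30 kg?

Ranking by ratio (utility/kg): crampons 114.00, thermos 85.00, field guide 53.00, sleeping bag 36.25.
Sleeping bag + crampons + field guide + thermos + climbing harness + solar charger + bear canister uses 29 of the 30 kg and totals 1046.
No other feasible combination exceeds 1046.

1046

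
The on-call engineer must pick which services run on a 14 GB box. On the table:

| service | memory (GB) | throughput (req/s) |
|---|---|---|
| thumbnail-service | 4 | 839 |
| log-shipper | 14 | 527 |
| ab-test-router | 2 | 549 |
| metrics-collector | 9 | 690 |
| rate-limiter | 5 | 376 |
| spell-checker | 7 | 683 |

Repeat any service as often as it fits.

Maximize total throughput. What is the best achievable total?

Taking 7×ab-test-router: 14 GB used, 3843 in throughput.
No other feasible combination exceeds 3843.

3843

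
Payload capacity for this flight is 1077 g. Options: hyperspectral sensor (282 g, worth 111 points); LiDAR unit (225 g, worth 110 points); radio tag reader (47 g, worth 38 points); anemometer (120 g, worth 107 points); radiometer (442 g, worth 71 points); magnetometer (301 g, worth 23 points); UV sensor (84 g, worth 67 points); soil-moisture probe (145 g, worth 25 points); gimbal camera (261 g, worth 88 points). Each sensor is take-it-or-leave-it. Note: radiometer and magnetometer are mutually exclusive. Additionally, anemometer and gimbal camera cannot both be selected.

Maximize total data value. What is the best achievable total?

458

Density check — anemometer 0.89, radio tag reader 0.81, UV sensor 0.80 are the best per g.
Best packing: hyperspectral sensor + LiDAR unit + radio tag reader + anemometer + UV sensor + soil-moisture probe — 903 g, 458 total.
Runner-up hyperspectral sensor + LiDAR unit + radio tag reader + anemometer + magnetometer + UV sensor tops out at 456.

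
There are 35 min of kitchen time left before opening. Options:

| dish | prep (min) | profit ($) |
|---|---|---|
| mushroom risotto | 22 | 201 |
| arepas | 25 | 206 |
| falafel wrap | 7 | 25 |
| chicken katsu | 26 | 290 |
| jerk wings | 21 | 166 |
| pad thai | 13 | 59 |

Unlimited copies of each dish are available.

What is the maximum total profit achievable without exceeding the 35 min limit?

315

Best packing: falafel wrap + chicken katsu — 33 min, 315 total.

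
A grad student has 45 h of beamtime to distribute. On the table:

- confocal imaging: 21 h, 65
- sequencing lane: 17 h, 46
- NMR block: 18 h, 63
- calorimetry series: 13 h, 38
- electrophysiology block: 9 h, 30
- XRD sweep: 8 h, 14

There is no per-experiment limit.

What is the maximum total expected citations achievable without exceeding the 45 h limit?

156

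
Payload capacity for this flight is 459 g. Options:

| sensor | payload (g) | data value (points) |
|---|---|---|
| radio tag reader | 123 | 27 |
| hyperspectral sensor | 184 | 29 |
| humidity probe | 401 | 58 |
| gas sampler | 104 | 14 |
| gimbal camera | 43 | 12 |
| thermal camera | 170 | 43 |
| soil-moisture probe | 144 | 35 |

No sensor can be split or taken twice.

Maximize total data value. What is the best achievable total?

105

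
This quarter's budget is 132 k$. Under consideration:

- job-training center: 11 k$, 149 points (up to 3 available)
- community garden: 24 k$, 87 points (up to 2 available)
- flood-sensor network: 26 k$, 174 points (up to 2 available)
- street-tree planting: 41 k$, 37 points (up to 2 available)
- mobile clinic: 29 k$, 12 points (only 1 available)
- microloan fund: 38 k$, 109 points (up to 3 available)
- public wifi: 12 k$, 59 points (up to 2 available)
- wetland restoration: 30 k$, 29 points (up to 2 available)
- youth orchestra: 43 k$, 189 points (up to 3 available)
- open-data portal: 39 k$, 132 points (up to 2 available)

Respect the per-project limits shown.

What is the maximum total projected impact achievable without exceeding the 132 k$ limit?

984

Ranking by ratio (projected impact/k$): job-training center 13.55, flood-sensor network 6.69, public wifi 4.92.
A density-first pass picks 3×job-training center + 2×flood-sensor network + 2×public wifi — 913 at 109 k$.
Dropping 2×public wifi frees 24 k$; slotting in youth orchestra (43 k$) lifts the total to 984 at 128 k$.
That's the maximum — no swap from here does better than 984.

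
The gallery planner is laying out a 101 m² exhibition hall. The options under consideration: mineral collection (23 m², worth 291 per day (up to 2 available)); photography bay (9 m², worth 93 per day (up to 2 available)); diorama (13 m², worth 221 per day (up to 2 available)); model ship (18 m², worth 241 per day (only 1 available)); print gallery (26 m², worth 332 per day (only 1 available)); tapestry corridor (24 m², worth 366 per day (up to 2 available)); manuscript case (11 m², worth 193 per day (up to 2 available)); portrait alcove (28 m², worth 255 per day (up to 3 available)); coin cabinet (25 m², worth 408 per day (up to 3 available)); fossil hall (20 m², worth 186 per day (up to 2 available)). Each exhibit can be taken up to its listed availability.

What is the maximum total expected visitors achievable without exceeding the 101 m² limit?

1666

A density-first pass picks 2×diorama + 2×manuscript case + 2×coin cabinet — 1644 at 98 m².
Replace 2×manuscript case with coin cabinet: the trade gains 22 net, giving 1666 at 101 m².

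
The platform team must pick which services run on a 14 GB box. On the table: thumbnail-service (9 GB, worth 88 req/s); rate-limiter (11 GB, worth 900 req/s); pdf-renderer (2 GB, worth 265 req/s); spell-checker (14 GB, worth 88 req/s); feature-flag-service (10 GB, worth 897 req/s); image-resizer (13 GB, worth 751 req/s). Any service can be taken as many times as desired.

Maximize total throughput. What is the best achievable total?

1855

The ratio ordering already packs tightly: 7×pdf-renderer, 14 GB, 1855.
That's the maximum — no swap from here does better than 1855.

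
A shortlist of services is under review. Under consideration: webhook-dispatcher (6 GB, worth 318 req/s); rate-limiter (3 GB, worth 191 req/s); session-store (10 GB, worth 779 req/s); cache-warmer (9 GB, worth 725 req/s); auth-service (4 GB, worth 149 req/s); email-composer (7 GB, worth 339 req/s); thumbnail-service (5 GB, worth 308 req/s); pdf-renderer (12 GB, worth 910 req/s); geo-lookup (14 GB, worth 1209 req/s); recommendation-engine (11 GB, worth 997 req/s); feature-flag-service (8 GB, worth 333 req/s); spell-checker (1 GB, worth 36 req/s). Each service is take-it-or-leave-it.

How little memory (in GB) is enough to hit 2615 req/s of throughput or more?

32

Minimise GB subject to total throughput ≥ 2615.
Taking cache-warmer + pdf-renderer + recommendation-engine gives 2632 (≥ 2615) for 32 GB.
No combination under 32 GB hits 2615.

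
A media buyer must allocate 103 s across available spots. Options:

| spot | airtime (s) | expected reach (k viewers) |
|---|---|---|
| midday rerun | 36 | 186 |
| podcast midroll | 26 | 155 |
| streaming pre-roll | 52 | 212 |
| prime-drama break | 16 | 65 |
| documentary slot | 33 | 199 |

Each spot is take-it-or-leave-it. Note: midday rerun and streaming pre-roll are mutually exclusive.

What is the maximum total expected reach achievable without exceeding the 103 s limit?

The ratio ordering already packs tightly: midday rerun + podcast midroll + documentary slot, 95 s, 540.
An exhaustive check of the 32 subsets confirms 540.

540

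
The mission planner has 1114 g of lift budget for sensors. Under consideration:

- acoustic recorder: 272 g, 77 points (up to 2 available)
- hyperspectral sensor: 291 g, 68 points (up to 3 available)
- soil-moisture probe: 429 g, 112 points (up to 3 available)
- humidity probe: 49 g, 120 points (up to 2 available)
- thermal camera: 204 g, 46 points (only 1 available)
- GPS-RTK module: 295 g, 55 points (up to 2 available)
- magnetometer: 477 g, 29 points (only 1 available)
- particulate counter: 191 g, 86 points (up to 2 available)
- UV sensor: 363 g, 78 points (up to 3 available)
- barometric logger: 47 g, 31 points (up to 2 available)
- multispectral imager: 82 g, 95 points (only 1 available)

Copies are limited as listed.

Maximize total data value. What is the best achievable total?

Density check — humidity probe 2.45, multispectral imager 1.16, barometric logger 0.66 are the best per g.
Taking the top-ratio sensors first gives acoustic recorder + 2×humidity probe + 2×particulate counter + 2×barometric logger + multispectral imager for 646 (928 g).
Replace acoustic recorder with soil-moisture probe: the trade gains 35 net, giving 681 at 1085 g.
Nothing else within 1114 g beats 681.

681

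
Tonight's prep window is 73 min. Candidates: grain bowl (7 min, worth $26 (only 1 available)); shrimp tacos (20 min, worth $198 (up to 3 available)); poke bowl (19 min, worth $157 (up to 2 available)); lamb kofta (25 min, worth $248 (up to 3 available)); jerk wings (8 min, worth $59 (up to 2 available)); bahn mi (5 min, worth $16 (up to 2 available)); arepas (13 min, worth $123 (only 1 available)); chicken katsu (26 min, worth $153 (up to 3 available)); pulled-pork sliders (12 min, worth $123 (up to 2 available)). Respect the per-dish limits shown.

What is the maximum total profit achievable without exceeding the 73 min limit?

717

Greedy by ratio would take shrimp tacos + lamb kofta + 2×pulled-pork sliders: 69 min used, total 692.
The 37 min tied up in lamb kofta and pulled-pork sliders is better spent on 2×shrimp tacos — total rises to 717 (72 min).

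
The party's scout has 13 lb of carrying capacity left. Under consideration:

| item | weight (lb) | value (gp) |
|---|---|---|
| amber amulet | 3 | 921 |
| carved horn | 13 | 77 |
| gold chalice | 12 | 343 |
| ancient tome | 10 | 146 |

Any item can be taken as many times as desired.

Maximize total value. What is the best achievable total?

3684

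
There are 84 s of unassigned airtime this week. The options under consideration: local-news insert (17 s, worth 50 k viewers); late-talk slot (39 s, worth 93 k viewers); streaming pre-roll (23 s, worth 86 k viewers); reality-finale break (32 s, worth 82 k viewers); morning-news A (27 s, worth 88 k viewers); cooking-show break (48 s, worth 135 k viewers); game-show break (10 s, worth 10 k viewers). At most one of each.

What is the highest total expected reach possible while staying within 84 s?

256

By expected reach per s: streaming pre-roll 3.74, morning-news A 3.26, local-news insert 2.94, cooking-show break 2.81 lead.
Greedy by ratio would take local-news insert + streaming pre-roll + morning-news A + game-show break: 77 s used, total 234.
The 27 s tied up in local-news insert and game-show break is better spent on reality-finale break — total rises to 256 (82 s).
Runner-up local-news insert + streaming pre-roll + morning-news A + game-show break tops out at 234.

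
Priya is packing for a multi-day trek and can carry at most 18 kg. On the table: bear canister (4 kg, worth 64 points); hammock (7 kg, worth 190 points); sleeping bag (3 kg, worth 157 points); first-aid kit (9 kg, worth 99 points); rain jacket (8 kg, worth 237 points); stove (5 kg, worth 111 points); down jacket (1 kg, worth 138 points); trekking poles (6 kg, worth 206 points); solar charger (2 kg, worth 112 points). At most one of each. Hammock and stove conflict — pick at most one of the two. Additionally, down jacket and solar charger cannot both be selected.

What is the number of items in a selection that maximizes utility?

The maximum utility within 18 kg is 738.
sleeping bag + rain jacket + down jacket + trekking poles hits 738 at 18 kg.
Every optimal selection uses 4 items.

4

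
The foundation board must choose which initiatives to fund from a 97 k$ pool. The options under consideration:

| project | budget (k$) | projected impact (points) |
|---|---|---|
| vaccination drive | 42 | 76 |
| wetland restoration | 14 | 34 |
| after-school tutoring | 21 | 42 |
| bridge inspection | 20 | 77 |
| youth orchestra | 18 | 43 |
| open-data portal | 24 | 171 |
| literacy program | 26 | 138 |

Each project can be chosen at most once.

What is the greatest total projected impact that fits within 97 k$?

Taking the top-ratio projects first gives wetland restoration + bridge inspection + open-data portal + literacy program for 420 (84 k$).
Dropping wetland restoration frees 14 k$; slotting in youth orchestra (18 k$) lifts the total to 429 at 88 k$.

429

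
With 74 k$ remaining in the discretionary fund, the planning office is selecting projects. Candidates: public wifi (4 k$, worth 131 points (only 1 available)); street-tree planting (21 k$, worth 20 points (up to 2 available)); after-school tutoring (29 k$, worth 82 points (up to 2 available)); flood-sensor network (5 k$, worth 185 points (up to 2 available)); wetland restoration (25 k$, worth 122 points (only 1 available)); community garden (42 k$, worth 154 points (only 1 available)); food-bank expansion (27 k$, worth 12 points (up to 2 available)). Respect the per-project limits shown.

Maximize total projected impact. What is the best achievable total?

Taking public wifi + after-school tutoring + 2×flood-sensor network + wetland restoration: 68 k$ used, 705 in projected impact.
Nothing else within 74 k$ beats 705.

705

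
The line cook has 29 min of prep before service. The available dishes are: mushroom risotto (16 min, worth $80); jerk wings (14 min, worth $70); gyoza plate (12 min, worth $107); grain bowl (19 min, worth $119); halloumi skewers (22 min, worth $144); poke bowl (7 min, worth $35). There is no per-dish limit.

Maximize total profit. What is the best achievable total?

The ratio ordering already packs tightly: 2×gyoza plate, 24 min, 214.
That's the maximum — no swap from here does better than 214.

214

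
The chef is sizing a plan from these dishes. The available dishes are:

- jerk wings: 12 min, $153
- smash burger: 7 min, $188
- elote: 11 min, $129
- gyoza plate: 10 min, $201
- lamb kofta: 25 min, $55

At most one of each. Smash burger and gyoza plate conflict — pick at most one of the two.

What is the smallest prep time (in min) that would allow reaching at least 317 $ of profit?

Need the lightest bundle worth ≥ 317.
Taking smash burger + elote gives 317 (≥ 317) for 18 min.
No combination under 18 min hits 317.

18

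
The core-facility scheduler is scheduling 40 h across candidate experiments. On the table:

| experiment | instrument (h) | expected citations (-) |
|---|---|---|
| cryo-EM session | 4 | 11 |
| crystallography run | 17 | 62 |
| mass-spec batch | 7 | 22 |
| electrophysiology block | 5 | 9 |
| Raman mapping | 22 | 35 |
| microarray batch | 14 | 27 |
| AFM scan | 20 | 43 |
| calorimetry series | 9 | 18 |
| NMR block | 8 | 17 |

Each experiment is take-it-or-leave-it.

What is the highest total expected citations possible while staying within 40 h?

113

The ratio heuristic lands on cryo-EM session + crystallography run + mass-spec batch + NMR block (112) but leaves 4 h idle.
Dropping NMR block frees 8 h; slotting in calorimetry series (9 h) lifts the total to 113 at 37 h.
The closest alternative, cryo-EM session + crystallography run + mass-spec batch + NMR block, reaches only 112.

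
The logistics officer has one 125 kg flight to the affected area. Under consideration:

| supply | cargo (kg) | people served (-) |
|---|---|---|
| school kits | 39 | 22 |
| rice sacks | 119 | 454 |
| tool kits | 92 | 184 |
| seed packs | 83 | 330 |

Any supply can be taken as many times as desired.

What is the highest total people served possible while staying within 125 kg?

454

Taking the top-ratio supplies first gives school kits + seed packs for 352 (122 kg).
Replace school kits and seed packs with rice sacks: the trade gains 102 net, giving 454 at 119 kg.
That's the maximum — no swap from here does better than 454.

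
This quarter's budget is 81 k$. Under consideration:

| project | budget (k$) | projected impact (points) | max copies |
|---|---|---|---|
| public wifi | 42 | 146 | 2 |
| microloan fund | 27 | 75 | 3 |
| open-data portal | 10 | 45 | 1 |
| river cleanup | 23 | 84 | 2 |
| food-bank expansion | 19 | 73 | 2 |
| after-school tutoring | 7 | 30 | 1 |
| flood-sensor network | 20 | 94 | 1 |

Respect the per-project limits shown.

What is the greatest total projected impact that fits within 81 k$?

326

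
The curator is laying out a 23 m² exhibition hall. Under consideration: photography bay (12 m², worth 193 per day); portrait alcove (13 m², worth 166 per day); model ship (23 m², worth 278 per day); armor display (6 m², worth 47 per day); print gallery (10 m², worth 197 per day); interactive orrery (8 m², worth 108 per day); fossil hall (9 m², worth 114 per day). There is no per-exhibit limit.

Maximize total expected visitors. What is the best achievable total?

394

By expected visitors per m²: print gallery 19.70, photography bay 16.08, interactive orrery 13.50, portrait alcove 12.77 lead.
Taking 2×print gallery: 20 m² used, 394 in expected visitors.
That's the maximum — no swap from here does better than 394.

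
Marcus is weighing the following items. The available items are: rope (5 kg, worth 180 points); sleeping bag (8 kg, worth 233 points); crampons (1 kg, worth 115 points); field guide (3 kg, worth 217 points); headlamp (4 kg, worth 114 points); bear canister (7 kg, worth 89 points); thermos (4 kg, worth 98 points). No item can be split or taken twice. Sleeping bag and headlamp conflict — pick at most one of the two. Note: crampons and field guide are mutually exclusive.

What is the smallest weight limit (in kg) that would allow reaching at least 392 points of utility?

Need the lightest bundle worth ≥ 392.
rope + field guide: 397 utility at 8 kg.
Below 8 kg the best achievable stays under 392.

8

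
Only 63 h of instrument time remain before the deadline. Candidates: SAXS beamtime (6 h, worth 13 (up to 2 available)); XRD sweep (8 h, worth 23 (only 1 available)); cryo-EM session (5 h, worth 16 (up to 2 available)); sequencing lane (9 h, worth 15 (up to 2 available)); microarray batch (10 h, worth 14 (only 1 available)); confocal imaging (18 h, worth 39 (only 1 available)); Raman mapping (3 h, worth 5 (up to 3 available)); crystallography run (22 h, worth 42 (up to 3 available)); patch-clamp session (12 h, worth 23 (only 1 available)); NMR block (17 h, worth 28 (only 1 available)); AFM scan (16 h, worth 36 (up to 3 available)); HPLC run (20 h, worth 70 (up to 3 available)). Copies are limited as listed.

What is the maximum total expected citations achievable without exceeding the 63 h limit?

Taking Raman mapping + 3×HPLC run: 63 h used, 215 in expected citations.
No other feasible combination exceeds 215.

215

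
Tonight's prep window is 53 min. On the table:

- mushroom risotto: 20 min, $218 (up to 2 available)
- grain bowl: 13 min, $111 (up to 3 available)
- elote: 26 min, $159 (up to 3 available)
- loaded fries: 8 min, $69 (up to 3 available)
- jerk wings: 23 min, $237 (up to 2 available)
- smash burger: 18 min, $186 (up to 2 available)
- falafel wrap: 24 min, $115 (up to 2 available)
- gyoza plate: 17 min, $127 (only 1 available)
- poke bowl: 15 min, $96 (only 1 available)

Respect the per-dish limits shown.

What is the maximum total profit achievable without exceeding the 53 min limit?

547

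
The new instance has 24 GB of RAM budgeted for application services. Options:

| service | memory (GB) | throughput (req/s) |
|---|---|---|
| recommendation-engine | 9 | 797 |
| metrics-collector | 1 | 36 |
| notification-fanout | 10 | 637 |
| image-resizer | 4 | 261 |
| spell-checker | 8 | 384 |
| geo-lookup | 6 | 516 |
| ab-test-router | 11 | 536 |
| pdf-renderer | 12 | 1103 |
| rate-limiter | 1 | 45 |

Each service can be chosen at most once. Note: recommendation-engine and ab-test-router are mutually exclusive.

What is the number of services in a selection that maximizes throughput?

Best achievable throughput is 1981.
For example recommendation-engine + metrics-collector + pdf-renderer + rate-limiter achieves it, using 23 GB.
Every optimal selection uses 4 services.

4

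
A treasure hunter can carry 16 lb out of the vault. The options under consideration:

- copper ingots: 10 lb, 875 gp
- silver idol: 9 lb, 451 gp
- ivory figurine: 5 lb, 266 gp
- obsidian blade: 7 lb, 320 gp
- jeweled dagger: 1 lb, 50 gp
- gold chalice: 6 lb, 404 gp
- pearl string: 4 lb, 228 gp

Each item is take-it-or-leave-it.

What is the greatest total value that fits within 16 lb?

1279

Copper ingots + gold chalice uses 16 of the 16 lb and totals 1279.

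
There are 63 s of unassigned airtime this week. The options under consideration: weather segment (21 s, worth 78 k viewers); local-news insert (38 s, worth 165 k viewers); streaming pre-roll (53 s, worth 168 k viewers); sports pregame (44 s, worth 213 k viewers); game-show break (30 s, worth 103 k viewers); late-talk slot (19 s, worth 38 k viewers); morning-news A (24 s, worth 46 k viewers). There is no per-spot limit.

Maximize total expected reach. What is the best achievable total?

By expected reach per s: sports pregame 4.84, local-news insert 4.34, weather segment 3.71 lead.
Taking sports pregame + late-talk slot: 63 s used, 251 in expected reach.

251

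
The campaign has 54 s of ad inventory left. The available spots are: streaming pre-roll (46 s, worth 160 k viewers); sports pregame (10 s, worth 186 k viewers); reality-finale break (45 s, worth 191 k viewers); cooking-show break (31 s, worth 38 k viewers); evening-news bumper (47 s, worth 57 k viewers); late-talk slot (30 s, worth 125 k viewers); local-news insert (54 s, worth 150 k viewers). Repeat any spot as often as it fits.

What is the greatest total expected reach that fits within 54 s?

930

5×sports pregame uses 50 of the 54 s and totals 930.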